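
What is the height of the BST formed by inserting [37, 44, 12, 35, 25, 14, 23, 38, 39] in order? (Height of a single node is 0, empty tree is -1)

Insertion order: [37, 44, 12, 35, 25, 14, 23, 38, 39]
Tree (level-order array): [37, 12, 44, None, 35, 38, None, 25, None, None, 39, 14, None, None, None, None, 23]
Compute height bottom-up (empty subtree = -1):
  height(23) = 1 + max(-1, -1) = 0
  height(14) = 1 + max(-1, 0) = 1
  height(25) = 1 + max(1, -1) = 2
  height(35) = 1 + max(2, -1) = 3
  height(12) = 1 + max(-1, 3) = 4
  height(39) = 1 + max(-1, -1) = 0
  height(38) = 1 + max(-1, 0) = 1
  height(44) = 1 + max(1, -1) = 2
  height(37) = 1 + max(4, 2) = 5
Height = 5


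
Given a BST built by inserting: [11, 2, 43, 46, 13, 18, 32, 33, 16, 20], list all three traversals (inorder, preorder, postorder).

Tree insertion order: [11, 2, 43, 46, 13, 18, 32, 33, 16, 20]
Tree (level-order array): [11, 2, 43, None, None, 13, 46, None, 18, None, None, 16, 32, None, None, 20, 33]
Inorder (L, root, R): [2, 11, 13, 16, 18, 20, 32, 33, 43, 46]
Preorder (root, L, R): [11, 2, 43, 13, 18, 16, 32, 20, 33, 46]
Postorder (L, R, root): [2, 16, 20, 33, 32, 18, 13, 46, 43, 11]


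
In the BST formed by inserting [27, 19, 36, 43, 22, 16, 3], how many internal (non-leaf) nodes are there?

Tree built from: [27, 19, 36, 43, 22, 16, 3]
Tree (level-order array): [27, 19, 36, 16, 22, None, 43, 3]
Rule: An internal node has at least one child.
Per-node child counts:
  node 27: 2 child(ren)
  node 19: 2 child(ren)
  node 16: 1 child(ren)
  node 3: 0 child(ren)
  node 22: 0 child(ren)
  node 36: 1 child(ren)
  node 43: 0 child(ren)
Matching nodes: [27, 19, 16, 36]
Count of internal (non-leaf) nodes: 4


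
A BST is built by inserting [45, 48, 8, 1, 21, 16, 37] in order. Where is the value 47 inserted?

Starting tree (level order): [45, 8, 48, 1, 21, None, None, None, None, 16, 37]
Insertion path: 45 -> 48
Result: insert 47 as left child of 48
Final tree (level order): [45, 8, 48, 1, 21, 47, None, None, None, 16, 37]


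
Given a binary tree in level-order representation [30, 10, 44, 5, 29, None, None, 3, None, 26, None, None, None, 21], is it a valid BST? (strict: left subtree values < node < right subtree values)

Level-order array: [30, 10, 44, 5, 29, None, None, 3, None, 26, None, None, None, 21]
Validate using subtree bounds (lo, hi): at each node, require lo < value < hi,
then recurse left with hi=value and right with lo=value.
Preorder trace (stopping at first violation):
  at node 30 with bounds (-inf, +inf): OK
  at node 10 with bounds (-inf, 30): OK
  at node 5 with bounds (-inf, 10): OK
  at node 3 with bounds (-inf, 5): OK
  at node 29 with bounds (10, 30): OK
  at node 26 with bounds (10, 29): OK
  at node 21 with bounds (10, 26): OK
  at node 44 with bounds (30, +inf): OK
No violation found at any node.
Result: Valid BST


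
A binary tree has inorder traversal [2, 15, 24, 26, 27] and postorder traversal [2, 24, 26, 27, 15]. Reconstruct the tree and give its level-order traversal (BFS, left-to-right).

Inorder:   [2, 15, 24, 26, 27]
Postorder: [2, 24, 26, 27, 15]
Algorithm: postorder visits root last, so walk postorder right-to-left;
each value is the root of the current inorder slice — split it at that
value, recurse on the right subtree first, then the left.
Recursive splits:
  root=15; inorder splits into left=[2], right=[24, 26, 27]
  root=27; inorder splits into left=[24, 26], right=[]
  root=26; inorder splits into left=[24], right=[]
  root=24; inorder splits into left=[], right=[]
  root=2; inorder splits into left=[], right=[]
Reconstructed level-order: [15, 2, 27, 26, 24]


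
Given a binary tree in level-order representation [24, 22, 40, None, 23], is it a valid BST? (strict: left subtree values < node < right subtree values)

Level-order array: [24, 22, 40, None, 23]
Validate using subtree bounds (lo, hi): at each node, require lo < value < hi,
then recurse left with hi=value and right with lo=value.
Preorder trace (stopping at first violation):
  at node 24 with bounds (-inf, +inf): OK
  at node 22 with bounds (-inf, 24): OK
  at node 23 with bounds (22, 24): OK
  at node 40 with bounds (24, +inf): OK
No violation found at any node.
Result: Valid BST


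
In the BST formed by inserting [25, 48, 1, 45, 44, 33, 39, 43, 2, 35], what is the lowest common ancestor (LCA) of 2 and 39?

Tree insertion order: [25, 48, 1, 45, 44, 33, 39, 43, 2, 35]
Tree (level-order array): [25, 1, 48, None, 2, 45, None, None, None, 44, None, 33, None, None, 39, 35, 43]
In a BST, the LCA of p=2, q=39 is the first node v on the
root-to-leaf path with p <= v <= q (go left if both < v, right if both > v).
Walk from root:
  at 25: 2 <= 25 <= 39, this is the LCA
LCA = 25


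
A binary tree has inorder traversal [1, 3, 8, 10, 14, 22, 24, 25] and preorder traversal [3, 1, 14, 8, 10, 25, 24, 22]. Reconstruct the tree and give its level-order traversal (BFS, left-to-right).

Inorder:  [1, 3, 8, 10, 14, 22, 24, 25]
Preorder: [3, 1, 14, 8, 10, 25, 24, 22]
Algorithm: preorder visits root first, so consume preorder in order;
for each root, split the current inorder slice at that value into
left-subtree inorder and right-subtree inorder, then recurse.
Recursive splits:
  root=3; inorder splits into left=[1], right=[8, 10, 14, 22, 24, 25]
  root=1; inorder splits into left=[], right=[]
  root=14; inorder splits into left=[8, 10], right=[22, 24, 25]
  root=8; inorder splits into left=[], right=[10]
  root=10; inorder splits into left=[], right=[]
  root=25; inorder splits into left=[22, 24], right=[]
  root=24; inorder splits into left=[22], right=[]
  root=22; inorder splits into left=[], right=[]
Reconstructed level-order: [3, 1, 14, 8, 25, 10, 24, 22]


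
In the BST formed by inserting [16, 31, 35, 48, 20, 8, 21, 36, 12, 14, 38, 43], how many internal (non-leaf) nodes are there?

Tree built from: [16, 31, 35, 48, 20, 8, 21, 36, 12, 14, 38, 43]
Tree (level-order array): [16, 8, 31, None, 12, 20, 35, None, 14, None, 21, None, 48, None, None, None, None, 36, None, None, 38, None, 43]
Rule: An internal node has at least one child.
Per-node child counts:
  node 16: 2 child(ren)
  node 8: 1 child(ren)
  node 12: 1 child(ren)
  node 14: 0 child(ren)
  node 31: 2 child(ren)
  node 20: 1 child(ren)
  node 21: 0 child(ren)
  node 35: 1 child(ren)
  node 48: 1 child(ren)
  node 36: 1 child(ren)
  node 38: 1 child(ren)
  node 43: 0 child(ren)
Matching nodes: [16, 8, 12, 31, 20, 35, 48, 36, 38]
Count of internal (non-leaf) nodes: 9


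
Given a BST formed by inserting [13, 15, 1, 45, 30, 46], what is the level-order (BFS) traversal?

Tree insertion order: [13, 15, 1, 45, 30, 46]
Tree (level-order array): [13, 1, 15, None, None, None, 45, 30, 46]
BFS from the root, enqueuing left then right child of each popped node:
  queue [13] -> pop 13, enqueue [1, 15], visited so far: [13]
  queue [1, 15] -> pop 1, enqueue [none], visited so far: [13, 1]
  queue [15] -> pop 15, enqueue [45], visited so far: [13, 1, 15]
  queue [45] -> pop 45, enqueue [30, 46], visited so far: [13, 1, 15, 45]
  queue [30, 46] -> pop 30, enqueue [none], visited so far: [13, 1, 15, 45, 30]
  queue [46] -> pop 46, enqueue [none], visited so far: [13, 1, 15, 45, 30, 46]
Result: [13, 1, 15, 45, 30, 46]


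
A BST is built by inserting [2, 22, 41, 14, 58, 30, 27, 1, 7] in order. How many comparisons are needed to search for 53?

Search path for 53: 2 -> 22 -> 41 -> 58
Found: False
Comparisons: 4


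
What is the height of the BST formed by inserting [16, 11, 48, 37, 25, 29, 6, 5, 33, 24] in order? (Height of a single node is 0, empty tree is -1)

Insertion order: [16, 11, 48, 37, 25, 29, 6, 5, 33, 24]
Tree (level-order array): [16, 11, 48, 6, None, 37, None, 5, None, 25, None, None, None, 24, 29, None, None, None, 33]
Compute height bottom-up (empty subtree = -1):
  height(5) = 1 + max(-1, -1) = 0
  height(6) = 1 + max(0, -1) = 1
  height(11) = 1 + max(1, -1) = 2
  height(24) = 1 + max(-1, -1) = 0
  height(33) = 1 + max(-1, -1) = 0
  height(29) = 1 + max(-1, 0) = 1
  height(25) = 1 + max(0, 1) = 2
  height(37) = 1 + max(2, -1) = 3
  height(48) = 1 + max(3, -1) = 4
  height(16) = 1 + max(2, 4) = 5
Height = 5


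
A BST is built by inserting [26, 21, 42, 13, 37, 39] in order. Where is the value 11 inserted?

Starting tree (level order): [26, 21, 42, 13, None, 37, None, None, None, None, 39]
Insertion path: 26 -> 21 -> 13
Result: insert 11 as left child of 13
Final tree (level order): [26, 21, 42, 13, None, 37, None, 11, None, None, 39]


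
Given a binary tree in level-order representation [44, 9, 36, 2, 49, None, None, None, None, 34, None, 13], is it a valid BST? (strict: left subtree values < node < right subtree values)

Level-order array: [44, 9, 36, 2, 49, None, None, None, None, 34, None, 13]
Validate using subtree bounds (lo, hi): at each node, require lo < value < hi,
then recurse left with hi=value and right with lo=value.
Preorder trace (stopping at first violation):
  at node 44 with bounds (-inf, +inf): OK
  at node 9 with bounds (-inf, 44): OK
  at node 2 with bounds (-inf, 9): OK
  at node 49 with bounds (9, 44): VIOLATION
Node 49 violates its bound: not (9 < 49 < 44).
Result: Not a valid BST


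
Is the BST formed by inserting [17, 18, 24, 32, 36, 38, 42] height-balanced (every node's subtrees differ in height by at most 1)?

Tree (level-order array): [17, None, 18, None, 24, None, 32, None, 36, None, 38, None, 42]
Definition: a tree is height-balanced if, at every node, |h(left) - h(right)| <= 1 (empty subtree has height -1).
Bottom-up per-node check:
  node 42: h_left=-1, h_right=-1, diff=0 [OK], height=0
  node 38: h_left=-1, h_right=0, diff=1 [OK], height=1
  node 36: h_left=-1, h_right=1, diff=2 [FAIL (|-1-1|=2 > 1)], height=2
  node 32: h_left=-1, h_right=2, diff=3 [FAIL (|-1-2|=3 > 1)], height=3
  node 24: h_left=-1, h_right=3, diff=4 [FAIL (|-1-3|=4 > 1)], height=4
  node 18: h_left=-1, h_right=4, diff=5 [FAIL (|-1-4|=5 > 1)], height=5
  node 17: h_left=-1, h_right=5, diff=6 [FAIL (|-1-5|=6 > 1)], height=6
Node 36 violates the condition: |-1 - 1| = 2 > 1.
Result: Not balanced


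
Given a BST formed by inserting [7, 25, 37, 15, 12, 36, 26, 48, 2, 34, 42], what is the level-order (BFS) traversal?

Tree insertion order: [7, 25, 37, 15, 12, 36, 26, 48, 2, 34, 42]
Tree (level-order array): [7, 2, 25, None, None, 15, 37, 12, None, 36, 48, None, None, 26, None, 42, None, None, 34]
BFS from the root, enqueuing left then right child of each popped node:
  queue [7] -> pop 7, enqueue [2, 25], visited so far: [7]
  queue [2, 25] -> pop 2, enqueue [none], visited so far: [7, 2]
  queue [25] -> pop 25, enqueue [15, 37], visited so far: [7, 2, 25]
  queue [15, 37] -> pop 15, enqueue [12], visited so far: [7, 2, 25, 15]
  queue [37, 12] -> pop 37, enqueue [36, 48], visited so far: [7, 2, 25, 15, 37]
  queue [12, 36, 48] -> pop 12, enqueue [none], visited so far: [7, 2, 25, 15, 37, 12]
  queue [36, 48] -> pop 36, enqueue [26], visited so far: [7, 2, 25, 15, 37, 12, 36]
  queue [48, 26] -> pop 48, enqueue [42], visited so far: [7, 2, 25, 15, 37, 12, 36, 48]
  queue [26, 42] -> pop 26, enqueue [34], visited so far: [7, 2, 25, 15, 37, 12, 36, 48, 26]
  queue [42, 34] -> pop 42, enqueue [none], visited so far: [7, 2, 25, 15, 37, 12, 36, 48, 26, 42]
  queue [34] -> pop 34, enqueue [none], visited so far: [7, 2, 25, 15, 37, 12, 36, 48, 26, 42, 34]
Result: [7, 2, 25, 15, 37, 12, 36, 48, 26, 42, 34]


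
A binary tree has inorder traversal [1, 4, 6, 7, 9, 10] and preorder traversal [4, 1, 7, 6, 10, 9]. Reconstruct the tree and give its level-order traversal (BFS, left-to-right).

Inorder:  [1, 4, 6, 7, 9, 10]
Preorder: [4, 1, 7, 6, 10, 9]
Algorithm: preorder visits root first, so consume preorder in order;
for each root, split the current inorder slice at that value into
left-subtree inorder and right-subtree inorder, then recurse.
Recursive splits:
  root=4; inorder splits into left=[1], right=[6, 7, 9, 10]
  root=1; inorder splits into left=[], right=[]
  root=7; inorder splits into left=[6], right=[9, 10]
  root=6; inorder splits into left=[], right=[]
  root=10; inorder splits into left=[9], right=[]
  root=9; inorder splits into left=[], right=[]
Reconstructed level-order: [4, 1, 7, 6, 10, 9]


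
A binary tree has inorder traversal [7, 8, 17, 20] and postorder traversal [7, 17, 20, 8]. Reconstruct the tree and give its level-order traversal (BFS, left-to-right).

Inorder:   [7, 8, 17, 20]
Postorder: [7, 17, 20, 8]
Algorithm: postorder visits root last, so walk postorder right-to-left;
each value is the root of the current inorder slice — split it at that
value, recurse on the right subtree first, then the left.
Recursive splits:
  root=8; inorder splits into left=[7], right=[17, 20]
  root=20; inorder splits into left=[17], right=[]
  root=17; inorder splits into left=[], right=[]
  root=7; inorder splits into left=[], right=[]
Reconstructed level-order: [8, 7, 20, 17]


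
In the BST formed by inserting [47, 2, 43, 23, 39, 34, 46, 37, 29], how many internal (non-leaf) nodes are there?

Tree built from: [47, 2, 43, 23, 39, 34, 46, 37, 29]
Tree (level-order array): [47, 2, None, None, 43, 23, 46, None, 39, None, None, 34, None, 29, 37]
Rule: An internal node has at least one child.
Per-node child counts:
  node 47: 1 child(ren)
  node 2: 1 child(ren)
  node 43: 2 child(ren)
  node 23: 1 child(ren)
  node 39: 1 child(ren)
  node 34: 2 child(ren)
  node 29: 0 child(ren)
  node 37: 0 child(ren)
  node 46: 0 child(ren)
Matching nodes: [47, 2, 43, 23, 39, 34]
Count of internal (non-leaf) nodes: 6


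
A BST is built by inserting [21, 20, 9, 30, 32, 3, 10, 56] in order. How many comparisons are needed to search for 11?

Search path for 11: 21 -> 20 -> 9 -> 10
Found: False
Comparisons: 4


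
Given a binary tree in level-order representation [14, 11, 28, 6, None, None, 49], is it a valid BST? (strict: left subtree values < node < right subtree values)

Level-order array: [14, 11, 28, 6, None, None, 49]
Validate using subtree bounds (lo, hi): at each node, require lo < value < hi,
then recurse left with hi=value and right with lo=value.
Preorder trace (stopping at first violation):
  at node 14 with bounds (-inf, +inf): OK
  at node 11 with bounds (-inf, 14): OK
  at node 6 with bounds (-inf, 11): OK
  at node 28 with bounds (14, +inf): OK
  at node 49 with bounds (28, +inf): OK
No violation found at any node.
Result: Valid BST


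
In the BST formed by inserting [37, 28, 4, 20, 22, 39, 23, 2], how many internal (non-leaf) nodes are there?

Tree built from: [37, 28, 4, 20, 22, 39, 23, 2]
Tree (level-order array): [37, 28, 39, 4, None, None, None, 2, 20, None, None, None, 22, None, 23]
Rule: An internal node has at least one child.
Per-node child counts:
  node 37: 2 child(ren)
  node 28: 1 child(ren)
  node 4: 2 child(ren)
  node 2: 0 child(ren)
  node 20: 1 child(ren)
  node 22: 1 child(ren)
  node 23: 0 child(ren)
  node 39: 0 child(ren)
Matching nodes: [37, 28, 4, 20, 22]
Count of internal (non-leaf) nodes: 5


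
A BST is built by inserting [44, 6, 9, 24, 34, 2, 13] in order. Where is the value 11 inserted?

Starting tree (level order): [44, 6, None, 2, 9, None, None, None, 24, 13, 34]
Insertion path: 44 -> 6 -> 9 -> 24 -> 13
Result: insert 11 as left child of 13
Final tree (level order): [44, 6, None, 2, 9, None, None, None, 24, 13, 34, 11]


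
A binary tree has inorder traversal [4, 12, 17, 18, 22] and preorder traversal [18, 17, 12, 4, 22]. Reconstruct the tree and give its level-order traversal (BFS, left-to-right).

Inorder:  [4, 12, 17, 18, 22]
Preorder: [18, 17, 12, 4, 22]
Algorithm: preorder visits root first, so consume preorder in order;
for each root, split the current inorder slice at that value into
left-subtree inorder and right-subtree inorder, then recurse.
Recursive splits:
  root=18; inorder splits into left=[4, 12, 17], right=[22]
  root=17; inorder splits into left=[4, 12], right=[]
  root=12; inorder splits into left=[4], right=[]
  root=4; inorder splits into left=[], right=[]
  root=22; inorder splits into left=[], right=[]
Reconstructed level-order: [18, 17, 22, 12, 4]


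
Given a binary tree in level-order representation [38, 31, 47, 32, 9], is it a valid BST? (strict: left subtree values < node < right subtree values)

Level-order array: [38, 31, 47, 32, 9]
Validate using subtree bounds (lo, hi): at each node, require lo < value < hi,
then recurse left with hi=value and right with lo=value.
Preorder trace (stopping at first violation):
  at node 38 with bounds (-inf, +inf): OK
  at node 31 with bounds (-inf, 38): OK
  at node 32 with bounds (-inf, 31): VIOLATION
Node 32 violates its bound: not (-inf < 32 < 31).
Result: Not a valid BST


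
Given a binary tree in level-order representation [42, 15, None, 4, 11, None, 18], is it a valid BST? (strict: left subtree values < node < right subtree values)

Level-order array: [42, 15, None, 4, 11, None, 18]
Validate using subtree bounds (lo, hi): at each node, require lo < value < hi,
then recurse left with hi=value and right with lo=value.
Preorder trace (stopping at first violation):
  at node 42 with bounds (-inf, +inf): OK
  at node 15 with bounds (-inf, 42): OK
  at node 4 with bounds (-inf, 15): OK
  at node 18 with bounds (4, 15): VIOLATION
Node 18 violates its bound: not (4 < 18 < 15).
Result: Not a valid BST


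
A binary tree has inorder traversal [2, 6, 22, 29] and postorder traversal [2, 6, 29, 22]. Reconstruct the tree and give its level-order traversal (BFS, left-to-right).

Inorder:   [2, 6, 22, 29]
Postorder: [2, 6, 29, 22]
Algorithm: postorder visits root last, so walk postorder right-to-left;
each value is the root of the current inorder slice — split it at that
value, recurse on the right subtree first, then the left.
Recursive splits:
  root=22; inorder splits into left=[2, 6], right=[29]
  root=29; inorder splits into left=[], right=[]
  root=6; inorder splits into left=[2], right=[]
  root=2; inorder splits into left=[], right=[]
Reconstructed level-order: [22, 6, 29, 2]


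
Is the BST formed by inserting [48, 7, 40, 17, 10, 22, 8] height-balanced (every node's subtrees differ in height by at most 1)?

Tree (level-order array): [48, 7, None, None, 40, 17, None, 10, 22, 8]
Definition: a tree is height-balanced if, at every node, |h(left) - h(right)| <= 1 (empty subtree has height -1).
Bottom-up per-node check:
  node 8: h_left=-1, h_right=-1, diff=0 [OK], height=0
  node 10: h_left=0, h_right=-1, diff=1 [OK], height=1
  node 22: h_left=-1, h_right=-1, diff=0 [OK], height=0
  node 17: h_left=1, h_right=0, diff=1 [OK], height=2
  node 40: h_left=2, h_right=-1, diff=3 [FAIL (|2--1|=3 > 1)], height=3
  node 7: h_left=-1, h_right=3, diff=4 [FAIL (|-1-3|=4 > 1)], height=4
  node 48: h_left=4, h_right=-1, diff=5 [FAIL (|4--1|=5 > 1)], height=5
Node 40 violates the condition: |2 - -1| = 3 > 1.
Result: Not balanced


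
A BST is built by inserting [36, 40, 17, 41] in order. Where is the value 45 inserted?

Starting tree (level order): [36, 17, 40, None, None, None, 41]
Insertion path: 36 -> 40 -> 41
Result: insert 45 as right child of 41
Final tree (level order): [36, 17, 40, None, None, None, 41, None, 45]


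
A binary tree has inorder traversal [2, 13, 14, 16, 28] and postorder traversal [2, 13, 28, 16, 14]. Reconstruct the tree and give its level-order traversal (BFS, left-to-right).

Inorder:   [2, 13, 14, 16, 28]
Postorder: [2, 13, 28, 16, 14]
Algorithm: postorder visits root last, so walk postorder right-to-left;
each value is the root of the current inorder slice — split it at that
value, recurse on the right subtree first, then the left.
Recursive splits:
  root=14; inorder splits into left=[2, 13], right=[16, 28]
  root=16; inorder splits into left=[], right=[28]
  root=28; inorder splits into left=[], right=[]
  root=13; inorder splits into left=[2], right=[]
  root=2; inorder splits into left=[], right=[]
Reconstructed level-order: [14, 13, 16, 2, 28]


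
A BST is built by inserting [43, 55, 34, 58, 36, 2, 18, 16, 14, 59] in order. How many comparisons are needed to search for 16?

Search path for 16: 43 -> 34 -> 2 -> 18 -> 16
Found: True
Comparisons: 5


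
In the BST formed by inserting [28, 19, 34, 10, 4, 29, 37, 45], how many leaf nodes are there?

Tree built from: [28, 19, 34, 10, 4, 29, 37, 45]
Tree (level-order array): [28, 19, 34, 10, None, 29, 37, 4, None, None, None, None, 45]
Rule: A leaf has 0 children.
Per-node child counts:
  node 28: 2 child(ren)
  node 19: 1 child(ren)
  node 10: 1 child(ren)
  node 4: 0 child(ren)
  node 34: 2 child(ren)
  node 29: 0 child(ren)
  node 37: 1 child(ren)
  node 45: 0 child(ren)
Matching nodes: [4, 29, 45]
Count of leaf nodes: 3


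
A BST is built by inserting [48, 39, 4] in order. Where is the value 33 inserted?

Starting tree (level order): [48, 39, None, 4]
Insertion path: 48 -> 39 -> 4
Result: insert 33 as right child of 4
Final tree (level order): [48, 39, None, 4, None, None, 33]


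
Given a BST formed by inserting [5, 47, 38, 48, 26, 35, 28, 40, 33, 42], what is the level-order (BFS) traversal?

Tree insertion order: [5, 47, 38, 48, 26, 35, 28, 40, 33, 42]
Tree (level-order array): [5, None, 47, 38, 48, 26, 40, None, None, None, 35, None, 42, 28, None, None, None, None, 33]
BFS from the root, enqueuing left then right child of each popped node:
  queue [5] -> pop 5, enqueue [47], visited so far: [5]
  queue [47] -> pop 47, enqueue [38, 48], visited so far: [5, 47]
  queue [38, 48] -> pop 38, enqueue [26, 40], visited so far: [5, 47, 38]
  queue [48, 26, 40] -> pop 48, enqueue [none], visited so far: [5, 47, 38, 48]
  queue [26, 40] -> pop 26, enqueue [35], visited so far: [5, 47, 38, 48, 26]
  queue [40, 35] -> pop 40, enqueue [42], visited so far: [5, 47, 38, 48, 26, 40]
  queue [35, 42] -> pop 35, enqueue [28], visited so far: [5, 47, 38, 48, 26, 40, 35]
  queue [42, 28] -> pop 42, enqueue [none], visited so far: [5, 47, 38, 48, 26, 40, 35, 42]
  queue [28] -> pop 28, enqueue [33], visited so far: [5, 47, 38, 48, 26, 40, 35, 42, 28]
  queue [33] -> pop 33, enqueue [none], visited so far: [5, 47, 38, 48, 26, 40, 35, 42, 28, 33]
Result: [5, 47, 38, 48, 26, 40, 35, 42, 28, 33]


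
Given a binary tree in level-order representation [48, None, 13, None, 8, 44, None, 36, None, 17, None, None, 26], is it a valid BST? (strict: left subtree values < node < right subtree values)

Level-order array: [48, None, 13, None, 8, 44, None, 36, None, 17, None, None, 26]
Validate using subtree bounds (lo, hi): at each node, require lo < value < hi,
then recurse left with hi=value and right with lo=value.
Preorder trace (stopping at first violation):
  at node 48 with bounds (-inf, +inf): OK
  at node 13 with bounds (48, +inf): VIOLATION
Node 13 violates its bound: not (48 < 13 < +inf).
Result: Not a valid BST


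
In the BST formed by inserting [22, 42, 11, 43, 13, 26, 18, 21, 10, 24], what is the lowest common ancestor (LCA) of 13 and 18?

Tree insertion order: [22, 42, 11, 43, 13, 26, 18, 21, 10, 24]
Tree (level-order array): [22, 11, 42, 10, 13, 26, 43, None, None, None, 18, 24, None, None, None, None, 21]
In a BST, the LCA of p=13, q=18 is the first node v on the
root-to-leaf path with p <= v <= q (go left if both < v, right if both > v).
Walk from root:
  at 22: both 13 and 18 < 22, go left
  at 11: both 13 and 18 > 11, go right
  at 13: 13 <= 13 <= 18, this is the LCA
LCA = 13


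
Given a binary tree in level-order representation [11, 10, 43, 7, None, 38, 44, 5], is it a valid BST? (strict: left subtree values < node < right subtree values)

Level-order array: [11, 10, 43, 7, None, 38, 44, 5]
Validate using subtree bounds (lo, hi): at each node, require lo < value < hi,
then recurse left with hi=value and right with lo=value.
Preorder trace (stopping at first violation):
  at node 11 with bounds (-inf, +inf): OK
  at node 10 with bounds (-inf, 11): OK
  at node 7 with bounds (-inf, 10): OK
  at node 5 with bounds (-inf, 7): OK
  at node 43 with bounds (11, +inf): OK
  at node 38 with bounds (11, 43): OK
  at node 44 with bounds (43, +inf): OK
No violation found at any node.
Result: Valid BST


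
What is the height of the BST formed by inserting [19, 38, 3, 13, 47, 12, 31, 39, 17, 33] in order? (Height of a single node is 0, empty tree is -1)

Insertion order: [19, 38, 3, 13, 47, 12, 31, 39, 17, 33]
Tree (level-order array): [19, 3, 38, None, 13, 31, 47, 12, 17, None, 33, 39]
Compute height bottom-up (empty subtree = -1):
  height(12) = 1 + max(-1, -1) = 0
  height(17) = 1 + max(-1, -1) = 0
  height(13) = 1 + max(0, 0) = 1
  height(3) = 1 + max(-1, 1) = 2
  height(33) = 1 + max(-1, -1) = 0
  height(31) = 1 + max(-1, 0) = 1
  height(39) = 1 + max(-1, -1) = 0
  height(47) = 1 + max(0, -1) = 1
  height(38) = 1 + max(1, 1) = 2
  height(19) = 1 + max(2, 2) = 3
Height = 3


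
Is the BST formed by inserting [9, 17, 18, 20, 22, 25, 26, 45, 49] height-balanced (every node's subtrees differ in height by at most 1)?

Tree (level-order array): [9, None, 17, None, 18, None, 20, None, 22, None, 25, None, 26, None, 45, None, 49]
Definition: a tree is height-balanced if, at every node, |h(left) - h(right)| <= 1 (empty subtree has height -1).
Bottom-up per-node check:
  node 49: h_left=-1, h_right=-1, diff=0 [OK], height=0
  node 45: h_left=-1, h_right=0, diff=1 [OK], height=1
  node 26: h_left=-1, h_right=1, diff=2 [FAIL (|-1-1|=2 > 1)], height=2
  node 25: h_left=-1, h_right=2, diff=3 [FAIL (|-1-2|=3 > 1)], height=3
  node 22: h_left=-1, h_right=3, diff=4 [FAIL (|-1-3|=4 > 1)], height=4
  node 20: h_left=-1, h_right=4, diff=5 [FAIL (|-1-4|=5 > 1)], height=5
  node 18: h_left=-1, h_right=5, diff=6 [FAIL (|-1-5|=6 > 1)], height=6
  node 17: h_left=-1, h_right=6, diff=7 [FAIL (|-1-6|=7 > 1)], height=7
  node 9: h_left=-1, h_right=7, diff=8 [FAIL (|-1-7|=8 > 1)], height=8
Node 26 violates the condition: |-1 - 1| = 2 > 1.
Result: Not balanced


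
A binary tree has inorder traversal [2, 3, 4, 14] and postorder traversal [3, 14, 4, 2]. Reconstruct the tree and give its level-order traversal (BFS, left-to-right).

Inorder:   [2, 3, 4, 14]
Postorder: [3, 14, 4, 2]
Algorithm: postorder visits root last, so walk postorder right-to-left;
each value is the root of the current inorder slice — split it at that
value, recurse on the right subtree first, then the left.
Recursive splits:
  root=2; inorder splits into left=[], right=[3, 4, 14]
  root=4; inorder splits into left=[3], right=[14]
  root=14; inorder splits into left=[], right=[]
  root=3; inorder splits into left=[], right=[]
Reconstructed level-order: [2, 4, 3, 14]


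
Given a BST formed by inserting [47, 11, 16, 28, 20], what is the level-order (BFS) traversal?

Tree insertion order: [47, 11, 16, 28, 20]
Tree (level-order array): [47, 11, None, None, 16, None, 28, 20]
BFS from the root, enqueuing left then right child of each popped node:
  queue [47] -> pop 47, enqueue [11], visited so far: [47]
  queue [11] -> pop 11, enqueue [16], visited so far: [47, 11]
  queue [16] -> pop 16, enqueue [28], visited so far: [47, 11, 16]
  queue [28] -> pop 28, enqueue [20], visited so far: [47, 11, 16, 28]
  queue [20] -> pop 20, enqueue [none], visited so far: [47, 11, 16, 28, 20]
Result: [47, 11, 16, 28, 20]


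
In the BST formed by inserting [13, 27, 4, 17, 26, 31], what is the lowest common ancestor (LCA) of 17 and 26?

Tree insertion order: [13, 27, 4, 17, 26, 31]
Tree (level-order array): [13, 4, 27, None, None, 17, 31, None, 26]
In a BST, the LCA of p=17, q=26 is the first node v on the
root-to-leaf path with p <= v <= q (go left if both < v, right if both > v).
Walk from root:
  at 13: both 17 and 26 > 13, go right
  at 27: both 17 and 26 < 27, go left
  at 17: 17 <= 17 <= 26, this is the LCA
LCA = 17


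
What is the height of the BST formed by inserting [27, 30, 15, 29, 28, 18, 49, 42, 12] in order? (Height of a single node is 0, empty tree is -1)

Insertion order: [27, 30, 15, 29, 28, 18, 49, 42, 12]
Tree (level-order array): [27, 15, 30, 12, 18, 29, 49, None, None, None, None, 28, None, 42]
Compute height bottom-up (empty subtree = -1):
  height(12) = 1 + max(-1, -1) = 0
  height(18) = 1 + max(-1, -1) = 0
  height(15) = 1 + max(0, 0) = 1
  height(28) = 1 + max(-1, -1) = 0
  height(29) = 1 + max(0, -1) = 1
  height(42) = 1 + max(-1, -1) = 0
  height(49) = 1 + max(0, -1) = 1
  height(30) = 1 + max(1, 1) = 2
  height(27) = 1 + max(1, 2) = 3
Height = 3


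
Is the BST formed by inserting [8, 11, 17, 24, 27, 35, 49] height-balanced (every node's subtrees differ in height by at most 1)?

Tree (level-order array): [8, None, 11, None, 17, None, 24, None, 27, None, 35, None, 49]
Definition: a tree is height-balanced if, at every node, |h(left) - h(right)| <= 1 (empty subtree has height -1).
Bottom-up per-node check:
  node 49: h_left=-1, h_right=-1, diff=0 [OK], height=0
  node 35: h_left=-1, h_right=0, diff=1 [OK], height=1
  node 27: h_left=-1, h_right=1, diff=2 [FAIL (|-1-1|=2 > 1)], height=2
  node 24: h_left=-1, h_right=2, diff=3 [FAIL (|-1-2|=3 > 1)], height=3
  node 17: h_left=-1, h_right=3, diff=4 [FAIL (|-1-3|=4 > 1)], height=4
  node 11: h_left=-1, h_right=4, diff=5 [FAIL (|-1-4|=5 > 1)], height=5
  node 8: h_left=-1, h_right=5, diff=6 [FAIL (|-1-5|=6 > 1)], height=6
Node 27 violates the condition: |-1 - 1| = 2 > 1.
Result: Not balanced


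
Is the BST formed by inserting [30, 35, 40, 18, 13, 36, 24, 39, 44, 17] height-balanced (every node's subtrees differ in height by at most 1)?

Tree (level-order array): [30, 18, 35, 13, 24, None, 40, None, 17, None, None, 36, 44, None, None, None, 39]
Definition: a tree is height-balanced if, at every node, |h(left) - h(right)| <= 1 (empty subtree has height -1).
Bottom-up per-node check:
  node 17: h_left=-1, h_right=-1, diff=0 [OK], height=0
  node 13: h_left=-1, h_right=0, diff=1 [OK], height=1
  node 24: h_left=-1, h_right=-1, diff=0 [OK], height=0
  node 18: h_left=1, h_right=0, diff=1 [OK], height=2
  node 39: h_left=-1, h_right=-1, diff=0 [OK], height=0
  node 36: h_left=-1, h_right=0, diff=1 [OK], height=1
  node 44: h_left=-1, h_right=-1, diff=0 [OK], height=0
  node 40: h_left=1, h_right=0, diff=1 [OK], height=2
  node 35: h_left=-1, h_right=2, diff=3 [FAIL (|-1-2|=3 > 1)], height=3
  node 30: h_left=2, h_right=3, diff=1 [OK], height=4
Node 35 violates the condition: |-1 - 2| = 3 > 1.
Result: Not balanced


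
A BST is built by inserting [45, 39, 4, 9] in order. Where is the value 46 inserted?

Starting tree (level order): [45, 39, None, 4, None, None, 9]
Insertion path: 45
Result: insert 46 as right child of 45
Final tree (level order): [45, 39, 46, 4, None, None, None, None, 9]


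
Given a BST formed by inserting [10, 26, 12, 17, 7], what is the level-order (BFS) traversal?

Tree insertion order: [10, 26, 12, 17, 7]
Tree (level-order array): [10, 7, 26, None, None, 12, None, None, 17]
BFS from the root, enqueuing left then right child of each popped node:
  queue [10] -> pop 10, enqueue [7, 26], visited so far: [10]
  queue [7, 26] -> pop 7, enqueue [none], visited so far: [10, 7]
  queue [26] -> pop 26, enqueue [12], visited so far: [10, 7, 26]
  queue [12] -> pop 12, enqueue [17], visited so far: [10, 7, 26, 12]
  queue [17] -> pop 17, enqueue [none], visited so far: [10, 7, 26, 12, 17]
Result: [10, 7, 26, 12, 17]


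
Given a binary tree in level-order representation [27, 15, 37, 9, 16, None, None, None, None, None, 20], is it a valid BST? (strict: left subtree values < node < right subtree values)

Level-order array: [27, 15, 37, 9, 16, None, None, None, None, None, 20]
Validate using subtree bounds (lo, hi): at each node, require lo < value < hi,
then recurse left with hi=value and right with lo=value.
Preorder trace (stopping at first violation):
  at node 27 with bounds (-inf, +inf): OK
  at node 15 with bounds (-inf, 27): OK
  at node 9 with bounds (-inf, 15): OK
  at node 16 with bounds (15, 27): OK
  at node 20 with bounds (16, 27): OK
  at node 37 with bounds (27, +inf): OK
No violation found at any node.
Result: Valid BST


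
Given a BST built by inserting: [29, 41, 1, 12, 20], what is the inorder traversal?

Tree insertion order: [29, 41, 1, 12, 20]
Tree (level-order array): [29, 1, 41, None, 12, None, None, None, 20]
Inorder traversal: [1, 12, 20, 29, 41]


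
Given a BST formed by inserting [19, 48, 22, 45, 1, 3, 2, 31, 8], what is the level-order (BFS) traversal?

Tree insertion order: [19, 48, 22, 45, 1, 3, 2, 31, 8]
Tree (level-order array): [19, 1, 48, None, 3, 22, None, 2, 8, None, 45, None, None, None, None, 31]
BFS from the root, enqueuing left then right child of each popped node:
  queue [19] -> pop 19, enqueue [1, 48], visited so far: [19]
  queue [1, 48] -> pop 1, enqueue [3], visited so far: [19, 1]
  queue [48, 3] -> pop 48, enqueue [22], visited so far: [19, 1, 48]
  queue [3, 22] -> pop 3, enqueue [2, 8], visited so far: [19, 1, 48, 3]
  queue [22, 2, 8] -> pop 22, enqueue [45], visited so far: [19, 1, 48, 3, 22]
  queue [2, 8, 45] -> pop 2, enqueue [none], visited so far: [19, 1, 48, 3, 22, 2]
  queue [8, 45] -> pop 8, enqueue [none], visited so far: [19, 1, 48, 3, 22, 2, 8]
  queue [45] -> pop 45, enqueue [31], visited so far: [19, 1, 48, 3, 22, 2, 8, 45]
  queue [31] -> pop 31, enqueue [none], visited so far: [19, 1, 48, 3, 22, 2, 8, 45, 31]
Result: [19, 1, 48, 3, 22, 2, 8, 45, 31]


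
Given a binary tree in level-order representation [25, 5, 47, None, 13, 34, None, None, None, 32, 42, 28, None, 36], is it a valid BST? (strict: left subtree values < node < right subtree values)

Level-order array: [25, 5, 47, None, 13, 34, None, None, None, 32, 42, 28, None, 36]
Validate using subtree bounds (lo, hi): at each node, require lo < value < hi,
then recurse left with hi=value and right with lo=value.
Preorder trace (stopping at first violation):
  at node 25 with bounds (-inf, +inf): OK
  at node 5 with bounds (-inf, 25): OK
  at node 13 with bounds (5, 25): OK
  at node 47 with bounds (25, +inf): OK
  at node 34 with bounds (25, 47): OK
  at node 32 with bounds (25, 34): OK
  at node 28 with bounds (25, 32): OK
  at node 42 with bounds (34, 47): OK
  at node 36 with bounds (34, 42): OK
No violation found at any node.
Result: Valid BST


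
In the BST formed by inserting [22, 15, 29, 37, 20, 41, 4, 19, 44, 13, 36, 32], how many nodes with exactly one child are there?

Tree built from: [22, 15, 29, 37, 20, 41, 4, 19, 44, 13, 36, 32]
Tree (level-order array): [22, 15, 29, 4, 20, None, 37, None, 13, 19, None, 36, 41, None, None, None, None, 32, None, None, 44]
Rule: These are nodes with exactly 1 non-null child.
Per-node child counts:
  node 22: 2 child(ren)
  node 15: 2 child(ren)
  node 4: 1 child(ren)
  node 13: 0 child(ren)
  node 20: 1 child(ren)
  node 19: 0 child(ren)
  node 29: 1 child(ren)
  node 37: 2 child(ren)
  node 36: 1 child(ren)
  node 32: 0 child(ren)
  node 41: 1 child(ren)
  node 44: 0 child(ren)
Matching nodes: [4, 20, 29, 36, 41]
Count of nodes with exactly one child: 5


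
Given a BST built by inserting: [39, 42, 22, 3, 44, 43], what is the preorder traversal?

Tree insertion order: [39, 42, 22, 3, 44, 43]
Tree (level-order array): [39, 22, 42, 3, None, None, 44, None, None, 43]
Preorder traversal: [39, 22, 3, 42, 44, 43]


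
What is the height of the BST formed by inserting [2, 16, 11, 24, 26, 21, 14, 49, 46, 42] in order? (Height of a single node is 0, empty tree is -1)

Insertion order: [2, 16, 11, 24, 26, 21, 14, 49, 46, 42]
Tree (level-order array): [2, None, 16, 11, 24, None, 14, 21, 26, None, None, None, None, None, 49, 46, None, 42]
Compute height bottom-up (empty subtree = -1):
  height(14) = 1 + max(-1, -1) = 0
  height(11) = 1 + max(-1, 0) = 1
  height(21) = 1 + max(-1, -1) = 0
  height(42) = 1 + max(-1, -1) = 0
  height(46) = 1 + max(0, -1) = 1
  height(49) = 1 + max(1, -1) = 2
  height(26) = 1 + max(-1, 2) = 3
  height(24) = 1 + max(0, 3) = 4
  height(16) = 1 + max(1, 4) = 5
  height(2) = 1 + max(-1, 5) = 6
Height = 6


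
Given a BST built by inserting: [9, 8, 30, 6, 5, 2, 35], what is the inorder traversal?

Tree insertion order: [9, 8, 30, 6, 5, 2, 35]
Tree (level-order array): [9, 8, 30, 6, None, None, 35, 5, None, None, None, 2]
Inorder traversal: [2, 5, 6, 8, 9, 30, 35]


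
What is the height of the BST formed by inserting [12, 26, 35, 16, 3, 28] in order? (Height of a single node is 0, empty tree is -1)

Insertion order: [12, 26, 35, 16, 3, 28]
Tree (level-order array): [12, 3, 26, None, None, 16, 35, None, None, 28]
Compute height bottom-up (empty subtree = -1):
  height(3) = 1 + max(-1, -1) = 0
  height(16) = 1 + max(-1, -1) = 0
  height(28) = 1 + max(-1, -1) = 0
  height(35) = 1 + max(0, -1) = 1
  height(26) = 1 + max(0, 1) = 2
  height(12) = 1 + max(0, 2) = 3
Height = 3


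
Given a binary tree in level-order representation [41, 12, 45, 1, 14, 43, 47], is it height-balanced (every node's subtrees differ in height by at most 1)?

Tree (level-order array): [41, 12, 45, 1, 14, 43, 47]
Definition: a tree is height-balanced if, at every node, |h(left) - h(right)| <= 1 (empty subtree has height -1).
Bottom-up per-node check:
  node 1: h_left=-1, h_right=-1, diff=0 [OK], height=0
  node 14: h_left=-1, h_right=-1, diff=0 [OK], height=0
  node 12: h_left=0, h_right=0, diff=0 [OK], height=1
  node 43: h_left=-1, h_right=-1, diff=0 [OK], height=0
  node 47: h_left=-1, h_right=-1, diff=0 [OK], height=0
  node 45: h_left=0, h_right=0, diff=0 [OK], height=1
  node 41: h_left=1, h_right=1, diff=0 [OK], height=2
All nodes satisfy the balance condition.
Result: Balanced


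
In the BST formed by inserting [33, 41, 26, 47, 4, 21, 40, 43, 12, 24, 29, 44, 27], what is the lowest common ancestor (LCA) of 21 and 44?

Tree insertion order: [33, 41, 26, 47, 4, 21, 40, 43, 12, 24, 29, 44, 27]
Tree (level-order array): [33, 26, 41, 4, 29, 40, 47, None, 21, 27, None, None, None, 43, None, 12, 24, None, None, None, 44]
In a BST, the LCA of p=21, q=44 is the first node v on the
root-to-leaf path with p <= v <= q (go left if both < v, right if both > v).
Walk from root:
  at 33: 21 <= 33 <= 44, this is the LCA
LCA = 33


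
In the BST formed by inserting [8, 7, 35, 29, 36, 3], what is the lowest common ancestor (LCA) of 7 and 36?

Tree insertion order: [8, 7, 35, 29, 36, 3]
Tree (level-order array): [8, 7, 35, 3, None, 29, 36]
In a BST, the LCA of p=7, q=36 is the first node v on the
root-to-leaf path with p <= v <= q (go left if both < v, right if both > v).
Walk from root:
  at 8: 7 <= 8 <= 36, this is the LCA
LCA = 8


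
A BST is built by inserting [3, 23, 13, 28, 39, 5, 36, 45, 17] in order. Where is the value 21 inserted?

Starting tree (level order): [3, None, 23, 13, 28, 5, 17, None, 39, None, None, None, None, 36, 45]
Insertion path: 3 -> 23 -> 13 -> 17
Result: insert 21 as right child of 17
Final tree (level order): [3, None, 23, 13, 28, 5, 17, None, 39, None, None, None, 21, 36, 45]


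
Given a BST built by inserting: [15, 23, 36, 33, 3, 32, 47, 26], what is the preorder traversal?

Tree insertion order: [15, 23, 36, 33, 3, 32, 47, 26]
Tree (level-order array): [15, 3, 23, None, None, None, 36, 33, 47, 32, None, None, None, 26]
Preorder traversal: [15, 3, 23, 36, 33, 32, 26, 47]


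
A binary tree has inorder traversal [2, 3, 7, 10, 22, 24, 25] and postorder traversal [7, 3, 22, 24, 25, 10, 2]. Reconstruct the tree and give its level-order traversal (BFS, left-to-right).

Inorder:   [2, 3, 7, 10, 22, 24, 25]
Postorder: [7, 3, 22, 24, 25, 10, 2]
Algorithm: postorder visits root last, so walk postorder right-to-left;
each value is the root of the current inorder slice — split it at that
value, recurse on the right subtree first, then the left.
Recursive splits:
  root=2; inorder splits into left=[], right=[3, 7, 10, 22, 24, 25]
  root=10; inorder splits into left=[3, 7], right=[22, 24, 25]
  root=25; inorder splits into left=[22, 24], right=[]
  root=24; inorder splits into left=[22], right=[]
  root=22; inorder splits into left=[], right=[]
  root=3; inorder splits into left=[], right=[7]
  root=7; inorder splits into left=[], right=[]
Reconstructed level-order: [2, 10, 3, 25, 7, 24, 22]


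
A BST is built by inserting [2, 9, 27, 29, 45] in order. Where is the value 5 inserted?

Starting tree (level order): [2, None, 9, None, 27, None, 29, None, 45]
Insertion path: 2 -> 9
Result: insert 5 as left child of 9
Final tree (level order): [2, None, 9, 5, 27, None, None, None, 29, None, 45]
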